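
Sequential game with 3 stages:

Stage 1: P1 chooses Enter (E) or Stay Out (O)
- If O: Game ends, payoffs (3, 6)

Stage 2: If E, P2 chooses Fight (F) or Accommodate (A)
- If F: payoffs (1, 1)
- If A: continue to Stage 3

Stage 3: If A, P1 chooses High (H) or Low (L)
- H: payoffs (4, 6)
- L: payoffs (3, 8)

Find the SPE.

SPE: (E, A, H); Outcome (4, 6)

Work:
Stage 3: P1 chooses H (4 vs 3)
Stage 2: P2: F->1, A->6 (anticipating H). Choose A
Stage 1: P1: O->3, E->4 (anticipating A, H). Choose E
SPE path: E -> A -> H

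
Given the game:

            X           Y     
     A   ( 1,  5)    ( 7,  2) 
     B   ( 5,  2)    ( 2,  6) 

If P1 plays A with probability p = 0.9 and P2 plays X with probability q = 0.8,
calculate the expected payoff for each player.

E[P1] = 2.42, E[P2] = 4.24

Work:
E[P1] = p·q·π₁(A,X) + p·(1-q)·π₁(A,Y) + (1-p)·q·π₁(B,X) + (1-p)·(1-q)·π₁(B,Y)
= 0.9·0.8·1 + 0.9·0.2·7 + 0.1·0.8·5 + 0.1·0.2·2
= 2.42

E[P2] = 4.24 (similar calculation)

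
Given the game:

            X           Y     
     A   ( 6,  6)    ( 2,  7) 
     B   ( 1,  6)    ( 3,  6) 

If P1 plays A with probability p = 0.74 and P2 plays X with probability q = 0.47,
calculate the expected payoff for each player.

E[P1] = 3.4068, E[P2] = 6.3922

Work:
E[P1] = p·q·π₁(A,X) + p·(1-q)·π₁(A,Y) + (1-p)·q·π₁(B,X) + (1-p)·(1-q)·π₁(B,Y)
= 0.74·0.47·6 + 0.74·0.53·2 + 0.26·0.47·1 + 0.26·0.53·3
= 3.4068

E[P2] = 6.3922 (similar calculation)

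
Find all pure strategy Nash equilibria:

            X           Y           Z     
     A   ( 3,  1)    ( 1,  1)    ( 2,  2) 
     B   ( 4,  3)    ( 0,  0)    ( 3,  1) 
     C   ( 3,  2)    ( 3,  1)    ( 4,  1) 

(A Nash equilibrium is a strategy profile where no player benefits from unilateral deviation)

Nash equilibrium: (B, X)

Work:
Best responses:
  P1 vs X: payoffs [3, 4, 3] → best response B (payoff 4)
  P1 vs Y: payoffs [1, 0, 3] → best response C (payoff 3)
  P1 vs Z: payoffs [2, 3, 4] → best response C (payoff 4)
  P2 vs A: payoffs [1, 1, 2] → best response Z (payoff 2)
  P2 vs B: payoffs [3, 0, 1] → best response X (payoff 3)
  P2 vs C: payoffs [2, 1, 1] → best response X (payoff 2)
Mutual best responses: (B,X) → Nash equilibria.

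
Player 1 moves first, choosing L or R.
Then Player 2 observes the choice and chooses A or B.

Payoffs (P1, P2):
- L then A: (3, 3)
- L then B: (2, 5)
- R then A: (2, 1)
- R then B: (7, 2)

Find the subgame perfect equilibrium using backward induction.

P1 plays R, P2 plays B after L and B after R; Payoff (7, 2)

Work:
Backward induction:
After L: P2 chooses B → P1 gets 2
After R: P2 chooses B → P1 gets 7
P1 chooses R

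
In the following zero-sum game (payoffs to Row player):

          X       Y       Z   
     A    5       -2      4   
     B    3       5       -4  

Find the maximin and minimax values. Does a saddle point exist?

Maximin = -2, Minimax = 4, Saddle: False

Work:
Row minimums: [-2, -4] → maximin = -2
Column maximums: [5, 5, 4] → minimax = 4
No saddle point (maximin ≠ minimax). Mixed strategy needed.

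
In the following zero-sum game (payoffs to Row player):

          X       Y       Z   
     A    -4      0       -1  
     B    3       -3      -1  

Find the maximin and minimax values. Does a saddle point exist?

Maximin = -3, Minimax = -1, Saddle: False

Work:
Row minimums: [-4, -3] → maximin = -3
Column maximums: [3, 0, -1] → minimax = -1
No saddle point (maximin ≠ minimax). Mixed strategy needed.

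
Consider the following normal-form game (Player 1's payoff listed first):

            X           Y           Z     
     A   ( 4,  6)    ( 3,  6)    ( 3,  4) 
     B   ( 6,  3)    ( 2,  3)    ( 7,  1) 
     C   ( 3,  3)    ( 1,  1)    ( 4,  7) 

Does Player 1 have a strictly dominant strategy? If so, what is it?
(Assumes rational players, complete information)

No strictly dominant strategy exists for Player 1

Work:
A strategy strictly dominates another if it gives a strictly higher payoff against every opponent action. Compare each pair of P1's strategies column-by-column:
  A vs B: [4 vs 6, 3 vs 2, 3 vs 7] → A does not strictly dominate B (column X: 4 ≤ 6)
  A vs C: [4 vs 3, 3 vs 1, 3 vs 4] → A does not strictly dominate C (column Z: 3 ≤ 4)
  B vs A: [6 vs 4, 2 vs 3, 7 vs 3] → B does not strictly dominate A (column Y: 2 ≤ 3)
  B vs C: [6 vs 3, 2 vs 1, 7 vs 4] → B strictly dominates C
  C vs A: [3 vs 4, 1 vs 3, 4 vs 3] → C does not strictly dominate A (column X: 3 ≤ 4)
  C vs B: [3 vs 6, 1 vs 2, 4 vs 7] → C does not strictly dominate B (column X: 3 ≤ 6)
No single strategy strictly dominates all others → no strictly dominant strategy.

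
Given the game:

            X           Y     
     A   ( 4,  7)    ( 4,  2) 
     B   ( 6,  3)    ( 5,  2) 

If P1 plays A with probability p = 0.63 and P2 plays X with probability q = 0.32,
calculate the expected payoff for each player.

E[P1] = 4.4884, E[P2] = 3.1264

Work:
E[P1] = p·q·π₁(A,X) + p·(1-q)·π₁(A,Y) + (1-p)·q·π₁(B,X) + (1-p)·(1-q)·π₁(B,Y)
= 0.63·0.32·4 + 0.63·0.68·4 + 0.37·0.32·6 + 0.37·0.68·5
= 4.4884

E[P2] = 3.1264 (similar calculation)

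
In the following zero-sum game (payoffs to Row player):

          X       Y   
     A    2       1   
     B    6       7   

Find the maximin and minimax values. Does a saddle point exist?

Maximin = 6, Minimax = 6, Saddle: True

Work:
Row minimums: [1, 6] → maximin = 6
Column maximums: [6, 7] → minimax = 6
Saddle point exists! Game value = 6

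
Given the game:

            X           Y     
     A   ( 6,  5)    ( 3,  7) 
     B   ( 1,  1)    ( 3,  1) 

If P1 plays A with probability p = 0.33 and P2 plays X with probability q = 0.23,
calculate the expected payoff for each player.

E[P1] = 2.9195, E[P2] = 2.8282

Work:
E[P1] = p·q·π₁(A,X) + p·(1-q)·π₁(A,Y) + (1-p)·q·π₁(B,X) + (1-p)·(1-q)·π₁(B,Y)
= 0.33·0.23·6 + 0.33·0.77·3 + 0.67·0.23·1 + 0.67·0.77·3
= 2.9195

E[P2] = 2.8282 (similar calculation)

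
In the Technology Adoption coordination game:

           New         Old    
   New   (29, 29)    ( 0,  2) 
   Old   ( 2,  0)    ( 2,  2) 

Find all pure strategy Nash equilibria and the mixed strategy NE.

Pure NE: (New, New) and (Old, Old); Mixed NE: p = 0.069, q = 0.069

Work:
Check pure NE:
(New, New): (29, 29) - no unilateral deviation beneficial
(Old, Old): (2, 2) - no unilateral deviation beneficial
Mixed NE: P1 plays New with p = 0.069, P2 plays New with q = 0.069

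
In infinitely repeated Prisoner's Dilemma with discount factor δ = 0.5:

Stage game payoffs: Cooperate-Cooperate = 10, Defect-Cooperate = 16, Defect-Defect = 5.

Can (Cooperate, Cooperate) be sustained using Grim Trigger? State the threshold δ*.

δ* = 0.5455; since δ = 0.5 < 0.5455, cooperation cannot be sustained

Work:
For Grim Trigger:
Cooperate forever: 10/(1-δ)
Defect then punished: 16 + 5·δ/(1-δ)
Need: 10/(1-δ) ≥ 16 + 5·δ/(1-δ)
Solving: δ ≥ (T-R)/(T-P) = (16-10)/(16-5) = 0.5455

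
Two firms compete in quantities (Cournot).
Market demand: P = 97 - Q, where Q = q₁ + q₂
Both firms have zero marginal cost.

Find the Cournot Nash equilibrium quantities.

q₁* = q₂* = 32.33; P* = 32.33

Work:
Profit: π_i = P·q_i = (a - q_i - q_j)·q_i
FOC: ∂π_i/∂q_i = a - 2q_i - q_j = 0
Reaction function: q_i = (97 - q_j)/2
Symmetry: q* = 97/3 = 32.33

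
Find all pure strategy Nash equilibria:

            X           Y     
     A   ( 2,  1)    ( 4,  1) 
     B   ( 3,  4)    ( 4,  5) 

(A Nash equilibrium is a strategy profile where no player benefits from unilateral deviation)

Nash equilibrium: (A, Y), (B, Y)

Work:
Best responses:
  P1 vs X: payoffs [2, 3] → best response B (payoff 3)
  P1 vs Y: payoffs [4, 4] → best response A/B (payoff 4)
  P2 vs A: payoffs [1, 1] → best response X/Y (payoff 1)
  P2 vs B: payoffs [4, 5] → best response Y (payoff 5)
Mutual best responses: (A,Y), (B,Y) → Nash equilibria.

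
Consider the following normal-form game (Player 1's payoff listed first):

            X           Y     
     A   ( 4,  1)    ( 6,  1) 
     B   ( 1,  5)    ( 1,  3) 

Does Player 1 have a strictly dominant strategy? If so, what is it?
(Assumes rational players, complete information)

Yes, Player 1's strictly dominant strategy is A

Work:
A strategy strictly dominates another if it gives a strictly higher payoff against every opponent action. Compare each pair of P1's strategies column-by-column:
  A vs B: [4 vs 1, 6 vs 1] → A strictly dominates B
  B vs A: [1 vs 4, 1 vs 6] → B does not strictly dominate A (column X: 1 ≤ 4)
A strictly dominates every other strategy → strictly dominant.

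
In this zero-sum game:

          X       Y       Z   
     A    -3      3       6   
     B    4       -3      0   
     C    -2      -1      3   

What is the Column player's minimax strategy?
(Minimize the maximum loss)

Column should play Y, value = 3

Work:
Column player minimizes Row's maximum payoff:
Column X: max payoff to Row = 4
Column Y: max payoff to Row = 3
Column Z: max payoff to Row = 6
Minimum is 3, achieved by column Y.
Minimax strategy: Y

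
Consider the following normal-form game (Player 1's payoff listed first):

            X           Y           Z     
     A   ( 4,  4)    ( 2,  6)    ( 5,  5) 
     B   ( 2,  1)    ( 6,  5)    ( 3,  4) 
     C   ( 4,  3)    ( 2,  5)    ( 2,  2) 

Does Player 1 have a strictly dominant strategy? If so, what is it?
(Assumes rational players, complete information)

No strictly dominant strategy exists for Player 1

Work:
A strategy strictly dominates another if it gives a strictly higher payoff against every opponent action. Compare each pair of P1's strategies column-by-column:
  A vs B: [4 vs 2, 2 vs 6, 5 vs 3] → A does not strictly dominate B (column Y: 2 ≤ 6)
  A vs C: [4 vs 4, 2 vs 2, 5 vs 2] → A does not strictly dominate C (column X: 4 ≤ 4)
  B vs A: [2 vs 4, 6 vs 2, 3 vs 5] → B does not strictly dominate A (column X: 2 ≤ 4)
  B vs C: [2 vs 4, 6 vs 2, 3 vs 2] → B does not strictly dominate C (column X: 2 ≤ 4)
  C vs A: [4 vs 4, 2 vs 2, 2 vs 5] → C does not strictly dominate A (column X: 4 ≤ 4)
  C vs B: [4 vs 2, 2 vs 6, 2 vs 3] → C does not strictly dominate B (column Y: 2 ≤ 6)
No single strategy strictly dominates all others → no strictly dominant strategy.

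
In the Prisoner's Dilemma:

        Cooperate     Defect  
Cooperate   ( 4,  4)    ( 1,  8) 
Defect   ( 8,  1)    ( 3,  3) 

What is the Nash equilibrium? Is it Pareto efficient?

(Defect, Defect) is NE; not Pareto efficient

Work:
Defect dominates Cooperate for both players:
If P2 cooperates: Defect (8) > Cooperate (4)
If P2 defects: Defect (3) > Cooperate (1)
NE: (Defect, Defect) with payoff (3, 3)
But (Cooperate, Cooperate) = (4, 4) Pareto dominates (3, 3)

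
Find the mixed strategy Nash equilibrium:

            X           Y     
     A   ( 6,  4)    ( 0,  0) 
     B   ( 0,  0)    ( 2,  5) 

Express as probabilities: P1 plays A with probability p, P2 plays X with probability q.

p = 0.5556, q = 0.25

Work:
Find probabilities that make opponent indifferent:
P2 chooses q to make P1 indifferent between A and B
P1 chooses p to make P2 indifferent between X and Y
Mixed NE: P1 plays (A: 0.5556, B: 0.4444), P2 plays (X: 0.25, Y: 0.75)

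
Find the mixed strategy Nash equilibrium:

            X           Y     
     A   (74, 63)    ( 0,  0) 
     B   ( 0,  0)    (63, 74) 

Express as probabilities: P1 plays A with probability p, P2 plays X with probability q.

p = 0.5401, q = 0.4599

Work:
Find probabilities that make opponent indifferent:
P2 chooses q to make P1 indifferent between A and B
P1 chooses p to make P2 indifferent between X and Y
Mixed NE: P1 plays (A: 0.5401, B: 0.4599), P2 plays (X: 0.4599, Y: 0.5401)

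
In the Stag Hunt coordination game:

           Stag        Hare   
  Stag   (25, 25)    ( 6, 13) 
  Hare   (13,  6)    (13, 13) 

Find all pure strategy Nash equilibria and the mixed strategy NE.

Pure NE: (Stag, Stag) and (Hare, Hare); Mixed NE: p = 0.3684, q = 0.3684

Work:
Check pure NE:
(Stag, Stag): (25, 25) - no unilateral deviation beneficial
(Hare, Hare): (13, 13) - no unilateral deviation beneficial
Mixed NE: P1 plays Stag with p = 0.3684, P2 plays Stag with q = 0.3684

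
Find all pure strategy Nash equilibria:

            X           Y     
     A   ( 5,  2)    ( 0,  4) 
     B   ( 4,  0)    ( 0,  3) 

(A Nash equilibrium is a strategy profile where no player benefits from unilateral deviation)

Nash equilibrium: (A, Y), (B, Y)

Work:
Best responses:
  P1 vs X: payoffs [5, 4] → best response A (payoff 5)
  P1 vs Y: payoffs [0, 0] → best response A/B (payoff 0)
  P2 vs A: payoffs [2, 4] → best response Y (payoff 4)
  P2 vs B: payoffs [0, 3] → best response Y (payoff 3)
Mutual best responses: (A,Y), (B,Y) → Nash equilibria.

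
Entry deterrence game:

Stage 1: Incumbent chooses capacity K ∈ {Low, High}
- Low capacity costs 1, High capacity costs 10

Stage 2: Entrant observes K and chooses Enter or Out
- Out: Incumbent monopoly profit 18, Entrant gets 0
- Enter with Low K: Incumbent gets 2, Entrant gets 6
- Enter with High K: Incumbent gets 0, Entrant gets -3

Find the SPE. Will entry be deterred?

SPE: (High, Enter|Low, Out|High); Entry deterred. Incumbent net profit = 8

Work:
After Low K: Entrant enters (6 > 0)
After High K: Entrant stays out (-3 < 0)
Incumbent: Low → 2−1=1, High → 18−10=8
Incumbent chooses High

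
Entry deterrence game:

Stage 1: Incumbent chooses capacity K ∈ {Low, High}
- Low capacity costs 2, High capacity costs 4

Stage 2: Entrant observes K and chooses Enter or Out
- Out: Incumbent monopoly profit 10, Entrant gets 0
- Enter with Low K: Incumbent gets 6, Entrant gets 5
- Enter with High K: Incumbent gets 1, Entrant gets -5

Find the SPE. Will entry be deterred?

SPE: (High, Enter|Low, Out|High); Entry deterred. Incumbent net profit = 6

Work:
After Low K: Entrant enters (5 > 0)
After High K: Entrant stays out (-5 < 0)
Incumbent: Low → 6−2=4, High → 10−4=6
Incumbent chooses High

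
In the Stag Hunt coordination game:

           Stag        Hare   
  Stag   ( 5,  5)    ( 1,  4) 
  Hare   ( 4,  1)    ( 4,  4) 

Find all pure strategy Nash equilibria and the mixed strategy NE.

Pure NE: (Stag, Stag) and (Hare, Hare); Mixed NE: p = 0.75, q = 0.75

Work:
Check pure NE:
(Stag, Stag): (5, 5) - no unilateral deviation beneficial
(Hare, Hare): (4, 4) - no unilateral deviation beneficial
Mixed NE: P1 plays Stag with p = 0.75, P2 plays Stag with q = 0.75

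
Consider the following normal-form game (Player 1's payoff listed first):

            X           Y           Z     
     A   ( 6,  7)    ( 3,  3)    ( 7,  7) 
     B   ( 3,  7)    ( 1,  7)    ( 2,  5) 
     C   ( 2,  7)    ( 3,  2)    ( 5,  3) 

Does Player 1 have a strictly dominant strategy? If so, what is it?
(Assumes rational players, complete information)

No strictly dominant strategy exists for Player 1

Work:
A strategy strictly dominates another if it gives a strictly higher payoff against every opponent action. Compare each pair of P1's strategies column-by-column:
  A vs B: [6 vs 3, 3 vs 1, 7 vs 2] → A strictly dominates B
  A vs C: [6 vs 2, 3 vs 3, 7 vs 5] → A does not strictly dominate C (column Y: 3 ≤ 3)
  B vs A: [3 vs 6, 1 vs 3, 2 vs 7] → B does not strictly dominate A (column X: 3 ≤ 6)
  B vs C: [3 vs 2, 1 vs 3, 2 vs 5] → B does not strictly dominate C (column Y: 1 ≤ 3)
  C vs A: [2 vs 6, 3 vs 3, 5 vs 7] → C does not strictly dominate A (column X: 2 ≤ 6)
  C vs B: [2 vs 3, 3 vs 1, 5 vs 2] → C does not strictly dominate B (column X: 2 ≤ 3)
No single strategy strictly dominates all others → no strictly dominant strategy.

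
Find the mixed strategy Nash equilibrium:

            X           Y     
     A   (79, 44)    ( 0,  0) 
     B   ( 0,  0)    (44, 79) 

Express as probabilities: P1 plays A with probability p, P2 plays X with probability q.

p = 0.6423, q = 0.3577

Work:
Find probabilities that make opponent indifferent:
P2 chooses q to make P1 indifferent between A and B
P1 chooses p to make P2 indifferent between X and Y
Mixed NE: P1 plays (A: 0.6423, B: 0.3577), P2 plays (X: 0.3577, Y: 0.6423)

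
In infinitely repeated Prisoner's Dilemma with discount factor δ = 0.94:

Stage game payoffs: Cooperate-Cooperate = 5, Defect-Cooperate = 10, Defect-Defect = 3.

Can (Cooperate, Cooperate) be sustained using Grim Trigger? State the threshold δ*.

δ* = 0.7143; since δ = 0.94 ≥ 0.7143, cooperation can be sustained

Work:
For Grim Trigger:
Cooperate forever: 5/(1-δ)
Defect then punished: 10 + 3·δ/(1-δ)
Need: 5/(1-δ) ≥ 10 + 3·δ/(1-δ)
Solving: δ ≥ (T-R)/(T-P) = (10-5)/(10-3) = 0.7143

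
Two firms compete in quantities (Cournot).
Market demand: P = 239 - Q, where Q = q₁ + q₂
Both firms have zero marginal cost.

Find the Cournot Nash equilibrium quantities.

q₁* = q₂* = 79.67; P* = 79.67

Work:
Profit: π_i = P·q_i = (a - q_i - q_j)·q_i
FOC: ∂π_i/∂q_i = a - 2q_i - q_j = 0
Reaction function: q_i = (239 - q_j)/2
Symmetry: q* = 239/3 = 79.67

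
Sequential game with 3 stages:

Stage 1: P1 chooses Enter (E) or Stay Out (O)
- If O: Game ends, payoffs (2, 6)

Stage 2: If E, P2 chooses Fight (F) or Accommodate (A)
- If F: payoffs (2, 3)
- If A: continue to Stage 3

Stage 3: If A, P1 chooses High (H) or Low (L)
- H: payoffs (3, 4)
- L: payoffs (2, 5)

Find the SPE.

SPE: (E, A, H); Outcome (3, 4)

Work:
Stage 3: P1 chooses H (3 vs 2)
Stage 2: P2: F->3, A->4 (anticipating H). Choose A
Stage 1: P1: O->2, E->3 (anticipating A, H). Choose E
SPE path: E -> A -> H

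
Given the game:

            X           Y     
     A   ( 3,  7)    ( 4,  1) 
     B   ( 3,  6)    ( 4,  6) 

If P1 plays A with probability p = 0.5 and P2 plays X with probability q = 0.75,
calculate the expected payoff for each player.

E[P1] = 3.25, E[P2] = 5.75

Work:
E[P1] = p·q·π₁(A,X) + p·(1-q)·π₁(A,Y) + (1-p)·q·π₁(B,X) + (1-p)·(1-q)·π₁(B,Y)
= 0.5·0.75·3 + 0.5·0.25·4 + 0.5·0.75·3 + 0.5·0.25·4
= 3.25

E[P2] = 5.75 (similar calculation)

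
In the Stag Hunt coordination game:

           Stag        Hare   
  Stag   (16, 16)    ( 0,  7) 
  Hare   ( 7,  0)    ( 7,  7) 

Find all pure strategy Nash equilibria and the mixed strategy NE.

Pure NE: (Stag, Stag) and (Hare, Hare); Mixed NE: p = 0.4375, q = 0.4375

Work:
Check pure NE:
(Stag, Stag): (16, 16) - no unilateral deviation beneficial
(Hare, Hare): (7, 7) - no unilateral deviation beneficial
Mixed NE: P1 plays Stag with p = 0.4375, P2 plays Stag with q = 0.4375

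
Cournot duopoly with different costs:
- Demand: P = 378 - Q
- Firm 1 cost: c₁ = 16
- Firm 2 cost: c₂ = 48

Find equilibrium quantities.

q₁* = 131.33, q₂* = 99.33

Work:
Reaction: q₁ = (378 - 16 - q₂)/2
Reaction: q₂ = (378 - 48 - q₁)/2
Solve simultaneously:
q₁* = (378 - 2×16 + 48)/3 = 131.33
q₂* = (378 - 2×48 + 16)/3 = 99.33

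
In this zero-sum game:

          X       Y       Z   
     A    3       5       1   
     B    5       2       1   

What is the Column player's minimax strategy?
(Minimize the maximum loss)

Column should play Z, value = 1

Work:
Column player minimizes Row's maximum payoff:
Column X: max payoff to Row = 5
Column Y: max payoff to Row = 5
Column Z: max payoff to Row = 1
Minimum is 1, achieved by column Z.
Minimax strategy: Z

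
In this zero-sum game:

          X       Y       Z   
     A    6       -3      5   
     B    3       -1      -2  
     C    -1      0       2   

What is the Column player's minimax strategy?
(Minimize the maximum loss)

Column should play Y, value = 0

Work:
Column player minimizes Row's maximum payoff:
Column X: max payoff to Row = 6
Column Y: max payoff to Row = 0
Column Z: max payoff to Row = 5
Minimum is 0, achieved by column Y.
Minimax strategy: Y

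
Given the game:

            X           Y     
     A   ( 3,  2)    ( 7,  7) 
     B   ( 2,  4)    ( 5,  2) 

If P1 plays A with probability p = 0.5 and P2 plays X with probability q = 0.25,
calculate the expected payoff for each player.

E[P1] = 5.125, E[P2] = 4.125

Work:
E[P1] = p·q·π₁(A,X) + p·(1-q)·π₁(A,Y) + (1-p)·q·π₁(B,X) + (1-p)·(1-q)·π₁(B,Y)
= 0.5·0.25·3 + 0.5·0.75·7 + 0.5·0.25·2 + 0.5·0.75·5
= 5.125

E[P2] = 4.125 (similar calculation)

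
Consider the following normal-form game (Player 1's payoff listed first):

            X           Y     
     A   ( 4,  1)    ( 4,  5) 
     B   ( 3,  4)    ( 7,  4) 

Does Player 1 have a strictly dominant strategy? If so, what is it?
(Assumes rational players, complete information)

No strictly dominant strategy exists for Player 1

Work:
A strategy strictly dominates another if it gives a strictly higher payoff against every opponent action. Compare each pair of P1's strategies column-by-column:
  A vs B: [4 vs 3, 4 vs 7] → A does not strictly dominate B (column Y: 4 ≤ 7)
  B vs A: [3 vs 4, 7 vs 4] → B does not strictly dominate A (column X: 3 ≤ 4)
No single strategy strictly dominates all others → no strictly dominant strategy.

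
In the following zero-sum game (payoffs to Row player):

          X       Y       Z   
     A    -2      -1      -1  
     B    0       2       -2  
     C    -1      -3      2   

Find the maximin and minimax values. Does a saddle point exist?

Maximin = -2, Minimax = 0, Saddle: False

Work:
Row minimums: [-2, -2, -3] → maximin = -2
Column maximums: [0, 2, 2] → minimax = 0
No saddle point (maximin ≠ minimax). Mixed strategy needed.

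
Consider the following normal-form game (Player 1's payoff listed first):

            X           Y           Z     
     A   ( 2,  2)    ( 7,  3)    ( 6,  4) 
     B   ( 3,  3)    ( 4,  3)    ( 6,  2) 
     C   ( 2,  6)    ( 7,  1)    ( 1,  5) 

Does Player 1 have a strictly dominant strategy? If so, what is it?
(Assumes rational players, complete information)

No strictly dominant strategy exists for Player 1

Work:
A strategy strictly dominates another if it gives a strictly higher payoff against every opponent action. Compare each pair of P1's strategies column-by-column:
  A vs B: [2 vs 3, 7 vs 4, 6 vs 6] → A does not strictly dominate B (column X: 2 ≤ 3)
  A vs C: [2 vs 2, 7 vs 7, 6 vs 1] → A does not strictly dominate C (column X: 2 ≤ 2)
  B vs A: [3 vs 2, 4 vs 7, 6 vs 6] → B does not strictly dominate A (column Y: 4 ≤ 7)
  B vs C: [3 vs 2, 4 vs 7, 6 vs 1] → B does not strictly dominate C (column Y: 4 ≤ 7)
  C vs A: [2 vs 2, 7 vs 7, 1 vs 6] → C does not strictly dominate A (column X: 2 ≤ 2)
  C vs B: [2 vs 3, 7 vs 4, 1 vs 6] → C does not strictly dominate B (column X: 2 ≤ 3)
No single strategy strictly dominates all others → no strictly dominant strategy.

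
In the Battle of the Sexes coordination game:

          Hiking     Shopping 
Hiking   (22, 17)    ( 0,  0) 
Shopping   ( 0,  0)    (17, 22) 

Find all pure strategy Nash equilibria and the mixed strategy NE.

Pure NE: (Hiking, Hiking) and (Shopping, Shopping); Mixed NE: p = 0.5641, q = 0.4359

Work:
Check pure NE:
(Hiking, Hiking): (22, 17) - no unilateral deviation beneficial
(Shopping, Shopping): (17, 22) - no unilateral deviation beneficial
Mixed NE: P1 plays Hiking with p = 0.5641, P2 plays Hiking with q = 0.4359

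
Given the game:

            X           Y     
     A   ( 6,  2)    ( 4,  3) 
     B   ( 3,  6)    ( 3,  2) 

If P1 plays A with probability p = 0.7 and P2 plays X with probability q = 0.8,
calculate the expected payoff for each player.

E[P1] = 4.82, E[P2] = 3.1

Work:
E[P1] = p·q·π₁(A,X) + p·(1-q)·π₁(A,Y) + (1-p)·q·π₁(B,X) + (1-p)·(1-q)·π₁(B,Y)
= 0.7·0.8·6 + 0.7·0.2·4 + 0.3·0.8·3 + 0.3·0.2·3
= 4.82

E[P2] = 3.1 (similar calculation)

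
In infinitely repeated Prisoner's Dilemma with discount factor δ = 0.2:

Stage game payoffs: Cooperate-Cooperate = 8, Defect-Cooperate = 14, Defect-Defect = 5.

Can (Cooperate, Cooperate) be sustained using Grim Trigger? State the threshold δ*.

δ* = 0.6667; since δ = 0.2 < 0.6667, cooperation cannot be sustained

Work:
For Grim Trigger:
Cooperate forever: 8/(1-δ)
Defect then punished: 14 + 5·δ/(1-δ)
Need: 8/(1-δ) ≥ 14 + 5·δ/(1-δ)
Solving: δ ≥ (T-R)/(T-P) = (14-8)/(14-5) = 0.6667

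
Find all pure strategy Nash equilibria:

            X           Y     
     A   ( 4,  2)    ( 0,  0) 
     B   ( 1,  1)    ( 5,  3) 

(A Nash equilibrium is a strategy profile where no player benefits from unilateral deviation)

Nash equilibrium: (A, X), (B, Y)

Work:
Best responses:
  P1 vs X: payoffs [4, 1] → best response A (payoff 4)
  P1 vs Y: payoffs [0, 5] → best response B (payoff 5)
  P2 vs A: payoffs [2, 0] → best response X (payoff 2)
  P2 vs B: payoffs [1, 3] → best response Y (payoff 3)
Mutual best responses: (A,X), (B,Y) → Nash equilibria.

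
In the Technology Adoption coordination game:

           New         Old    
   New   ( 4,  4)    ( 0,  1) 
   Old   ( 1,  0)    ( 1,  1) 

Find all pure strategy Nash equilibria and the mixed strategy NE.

Pure NE: (New, New) and (Old, Old); Mixed NE: p = 0.25, q = 0.25

Work:
Check pure NE:
(New, New): (4, 4) - no unilateral deviation beneficial
(Old, Old): (1, 1) - no unilateral deviation beneficial
Mixed NE: P1 plays New with p = 0.25, P2 plays New with q = 0.25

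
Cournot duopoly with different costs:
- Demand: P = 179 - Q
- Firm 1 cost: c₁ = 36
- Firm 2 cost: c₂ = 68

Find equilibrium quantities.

q₁* = 58.33, q₂* = 26.33

Work:
Reaction: q₁ = (179 - 36 - q₂)/2
Reaction: q₂ = (179 - 68 - q₁)/2
Solve simultaneously:
q₁* = (179 - 2×36 + 68)/3 = 58.33
q₂* = (179 - 2×68 + 36)/3 = 26.33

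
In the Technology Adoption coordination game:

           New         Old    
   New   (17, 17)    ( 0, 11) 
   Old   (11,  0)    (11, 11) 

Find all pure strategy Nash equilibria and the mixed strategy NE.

Pure NE: (New, New) and (Old, Old); Mixed NE: p = 0.6471, q = 0.6471

Work:
Check pure NE:
(New, New): (17, 17) - no unilateral deviation beneficial
(Old, Old): (11, 11) - no unilateral deviation beneficial
Mixed NE: P1 plays New with p = 0.6471, P2 plays New with q = 0.6471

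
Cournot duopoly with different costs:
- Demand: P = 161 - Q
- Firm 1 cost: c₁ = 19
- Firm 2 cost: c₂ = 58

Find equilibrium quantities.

q₁* = 60.33, q₂* = 21.33

Work:
Reaction: q₁ = (161 - 19 - q₂)/2
Reaction: q₂ = (161 - 58 - q₁)/2
Solve simultaneously:
q₁* = (161 - 2×19 + 58)/3 = 60.33
q₂* = (161 - 2×58 + 19)/3 = 21.33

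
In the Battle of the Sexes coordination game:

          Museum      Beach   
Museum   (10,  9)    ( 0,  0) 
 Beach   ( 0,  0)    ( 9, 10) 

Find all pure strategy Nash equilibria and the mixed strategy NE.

Pure NE: (Museum, Museum) and (Beach, Beach); Mixed NE: p = 0.5263, q = 0.4737

Work:
Check pure NE:
(Museum, Museum): (10, 9) - no unilateral deviation beneficial
(Beach, Beach): (9, 10) - no unilateral deviation beneficial
Mixed NE: P1 plays Museum with p = 0.5263, P2 plays Museum with q = 0.4737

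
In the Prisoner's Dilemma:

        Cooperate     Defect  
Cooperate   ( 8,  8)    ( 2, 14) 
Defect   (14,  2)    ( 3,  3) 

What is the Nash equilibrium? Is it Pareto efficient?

(Defect, Defect) is NE; not Pareto efficient

Work:
Defect dominates Cooperate for both players:
If P2 cooperates: Defect (14) > Cooperate (8)
If P2 defects: Defect (3) > Cooperate (2)
NE: (Defect, Defect) with payoff (3, 3)
But (Cooperate, Cooperate) = (8, 8) Pareto dominates (3, 3)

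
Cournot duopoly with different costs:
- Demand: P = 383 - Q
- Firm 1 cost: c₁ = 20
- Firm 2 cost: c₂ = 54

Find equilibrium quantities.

q₁* = 132.33, q₂* = 98.33

Work:
Reaction: q₁ = (383 - 20 - q₂)/2
Reaction: q₂ = (383 - 54 - q₁)/2
Solve simultaneously:
q₁* = (383 - 2×20 + 54)/3 = 132.33
q₂* = (383 - 2×54 + 20)/3 = 98.33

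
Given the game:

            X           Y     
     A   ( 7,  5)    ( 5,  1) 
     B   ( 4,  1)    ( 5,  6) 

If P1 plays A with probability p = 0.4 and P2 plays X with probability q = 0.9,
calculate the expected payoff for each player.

E[P1] = 5.18, E[P2] = 2.74

Work:
E[P1] = p·q·π₁(A,X) + p·(1-q)·π₁(A,Y) + (1-p)·q·π₁(B,X) + (1-p)·(1-q)·π₁(B,Y)
= 0.4·0.9·7 + 0.4·0.1·5 + 0.6·0.9·4 + 0.6·0.1·5
= 5.18

E[P2] = 2.74 (similar calculation)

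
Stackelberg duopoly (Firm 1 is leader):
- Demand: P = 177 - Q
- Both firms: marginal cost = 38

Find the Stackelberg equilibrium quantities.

q₁* (leader) = 69.5, q₂* (follower) = 34.75

Work:
Follower's reaction: q₂ = (a - c - q₁)/2
Leader substitutes: π₁ = q₁·(a - q₁ - (a-c-q₁)/2 - c)
FOC: q₁* = (177 - 38)/2 = 69.50
Then: q₂* = (177 - 38 - 69.5)/2 = 34.75
Leader has first-mover advantage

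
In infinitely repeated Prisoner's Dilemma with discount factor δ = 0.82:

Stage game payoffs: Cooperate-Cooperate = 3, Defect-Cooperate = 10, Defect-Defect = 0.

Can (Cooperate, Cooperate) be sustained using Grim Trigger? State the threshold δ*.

δ* = 0.7; since δ = 0.82 ≥ 0.7, cooperation can be sustained

Work:
For Grim Trigger:
Cooperate forever: 3/(1-δ)
Defect then punished: 10 + 0·δ/(1-δ)
Need: 3/(1-δ) ≥ 10 + 0·δ/(1-δ)
Solving: δ ≥ (T-R)/(T-P) = (10-3)/(10-0) = 0.7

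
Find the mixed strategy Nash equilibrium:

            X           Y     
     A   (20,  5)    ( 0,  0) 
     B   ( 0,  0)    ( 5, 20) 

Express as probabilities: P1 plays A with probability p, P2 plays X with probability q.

p = 0.8, q = 0.2

Work:
Find probabilities that make opponent indifferent:
P2 chooses q to make P1 indifferent between A and B
P1 chooses p to make P2 indifferent between X and Y
Mixed NE: P1 plays (A: 0.8, B: 0.2), P2 plays (X: 0.2, Y: 0.8)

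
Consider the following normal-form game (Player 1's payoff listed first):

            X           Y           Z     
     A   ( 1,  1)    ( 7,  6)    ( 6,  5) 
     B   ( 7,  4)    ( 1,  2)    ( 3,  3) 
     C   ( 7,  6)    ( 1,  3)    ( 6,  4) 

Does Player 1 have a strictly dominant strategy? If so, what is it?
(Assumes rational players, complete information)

No strictly dominant strategy exists for Player 1

Work:
A strategy strictly dominates another if it gives a strictly higher payoff against every opponent action. Compare each pair of P1's strategies column-by-column:
  A vs B: [1 vs 7, 7 vs 1, 6 vs 3] → A does not strictly dominate B (column X: 1 ≤ 7)
  A vs C: [1 vs 7, 7 vs 1, 6 vs 6] → A does not strictly dominate C (column X: 1 ≤ 7)
  B vs A: [7 vs 1, 1 vs 7, 3 vs 6] → B does not strictly dominate A (column Y: 1 ≤ 7)
  B vs C: [7 vs 7, 1 vs 1, 3 vs 6] → B does not strictly dominate C (column X: 7 ≤ 7)
  C vs A: [7 vs 1, 1 vs 7, 6 vs 6] → C does not strictly dominate A (column Y: 1 ≤ 7)
  C vs B: [7 vs 7, 1 vs 1, 6 vs 3] → C does not strictly dominate B (column X: 7 ≤ 7)
No single strategy strictly dominates all others → no strictly dominant strategy.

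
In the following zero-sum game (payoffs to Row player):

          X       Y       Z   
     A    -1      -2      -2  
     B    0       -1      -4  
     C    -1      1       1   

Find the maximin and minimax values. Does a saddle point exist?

Maximin = -1, Minimax = 0, Saddle: False

Work:
Row minimums: [-2, -4, -1] → maximin = -1
Column maximums: [0, 1, 1] → minimax = 0
No saddle point (maximin ≠ minimax). Mixed strategy needed.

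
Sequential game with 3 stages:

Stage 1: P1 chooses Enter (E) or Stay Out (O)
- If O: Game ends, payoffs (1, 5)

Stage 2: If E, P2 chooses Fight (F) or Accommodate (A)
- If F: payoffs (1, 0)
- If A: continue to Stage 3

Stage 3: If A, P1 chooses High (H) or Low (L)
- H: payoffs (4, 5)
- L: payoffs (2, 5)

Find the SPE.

SPE: (E, A, H); Outcome (4, 5)

Work:
Stage 3: P1 chooses H (4 vs 2)
Stage 2: P2: F->0, A->5 (anticipating H). Choose A
Stage 1: P1: O->1, E->4 (anticipating A, H). Choose E
SPE path: E -> A -> H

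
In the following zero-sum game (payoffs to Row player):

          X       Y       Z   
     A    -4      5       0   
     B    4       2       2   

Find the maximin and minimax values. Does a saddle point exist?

Maximin = 2, Minimax = 2, Saddle: True

Work:
Row minimums: [-4, 2] → maximin = 2
Column maximums: [4, 5, 2] → minimax = 2
Saddle point exists! Game value = 2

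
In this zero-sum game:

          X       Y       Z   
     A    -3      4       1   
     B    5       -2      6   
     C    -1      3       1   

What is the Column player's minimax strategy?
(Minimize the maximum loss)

Column should play Y, value = 4

Work:
Column player minimizes Row's maximum payoff:
Column X: max payoff to Row = 5
Column Y: max payoff to Row = 4
Column Z: max payoff to Row = 6
Minimum is 4, achieved by column Y.
Minimax strategy: Y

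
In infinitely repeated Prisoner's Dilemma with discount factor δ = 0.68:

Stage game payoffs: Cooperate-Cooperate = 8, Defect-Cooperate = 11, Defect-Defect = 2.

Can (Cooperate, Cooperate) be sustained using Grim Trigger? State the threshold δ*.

δ* = 0.3333; since δ = 0.68 ≥ 0.3333, cooperation can be sustained

Work:
For Grim Trigger:
Cooperate forever: 8/(1-δ)
Defect then punished: 11 + 2·δ/(1-δ)
Need: 8/(1-δ) ≥ 11 + 2·δ/(1-δ)
Solving: δ ≥ (T-R)/(T-P) = (11-8)/(11-2) = 0.3333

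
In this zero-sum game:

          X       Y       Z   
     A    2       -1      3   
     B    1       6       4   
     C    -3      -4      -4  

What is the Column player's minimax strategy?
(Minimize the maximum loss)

Column should play X, value = 2

Work:
Column player minimizes Row's maximum payoff:
Column X: max payoff to Row = 2
Column Y: max payoff to Row = 6
Column Z: max payoff to Row = 4
Minimum is 2, achieved by column X.
Minimax strategy: X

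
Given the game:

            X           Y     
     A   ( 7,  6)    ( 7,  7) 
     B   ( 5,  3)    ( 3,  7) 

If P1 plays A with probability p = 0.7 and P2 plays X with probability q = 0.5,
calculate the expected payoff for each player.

E[P1] = 6.1, E[P2] = 6.05

Work:
E[P1] = p·q·π₁(A,X) + p·(1-q)·π₁(A,Y) + (1-p)·q·π₁(B,X) + (1-p)·(1-q)·π₁(B,Y)
= 0.7·0.5·7 + 0.7·0.5·7 + 0.3·0.5·5 + 0.3·0.5·3
= 6.1

E[P2] = 6.05 (similar calculation)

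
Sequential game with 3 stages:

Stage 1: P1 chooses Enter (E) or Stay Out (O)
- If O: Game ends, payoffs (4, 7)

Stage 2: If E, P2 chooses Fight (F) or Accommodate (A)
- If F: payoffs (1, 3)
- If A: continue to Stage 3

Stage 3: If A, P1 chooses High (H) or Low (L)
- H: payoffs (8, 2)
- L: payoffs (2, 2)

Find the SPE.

SPE: (O, F, H); Outcome (4, 7)

Work:
Stage 3: P1 chooses H (8 vs 2)
Stage 2: P2: F->3, A->2 (anticipating H). Choose F
Stage 1: P1: O->4, E->1 (anticipating F, H). Choose O
SPE path: O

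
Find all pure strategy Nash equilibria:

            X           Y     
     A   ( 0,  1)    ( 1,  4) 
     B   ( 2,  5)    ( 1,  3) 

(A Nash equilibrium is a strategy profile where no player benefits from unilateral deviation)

Nash equilibrium: (A, Y), (B, X)

Work:
Best responses:
  P1 vs X: payoffs [0, 2] → best response B (payoff 2)
  P1 vs Y: payoffs [1, 1] → best response A/B (payoff 1)
  P2 vs A: payoffs [1, 4] → best response Y (payoff 4)
  P2 vs B: payoffs [5, 3] → best response X (payoff 5)
Mutual best responses: (A,Y), (B,X) → Nash equilibria.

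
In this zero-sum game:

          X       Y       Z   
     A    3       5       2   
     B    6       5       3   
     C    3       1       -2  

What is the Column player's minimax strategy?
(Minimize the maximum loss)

Column should play Z, value = 3

Work:
Column player minimizes Row's maximum payoff:
Column X: max payoff to Row = 6
Column Y: max payoff to Row = 5
Column Z: max payoff to Row = 3
Minimum is 3, achieved by column Z.
Minimax strategy: Z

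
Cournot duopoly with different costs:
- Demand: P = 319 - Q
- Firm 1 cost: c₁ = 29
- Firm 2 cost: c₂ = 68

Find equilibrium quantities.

q₁* = 109.67, q₂* = 70.67

Work:
Reaction: q₁ = (319 - 29 - q₂)/2
Reaction: q₂ = (319 - 68 - q₁)/2
Solve simultaneously:
q₁* = (319 - 2×29 + 68)/3 = 109.67
q₂* = (319 - 2×68 + 29)/3 = 70.67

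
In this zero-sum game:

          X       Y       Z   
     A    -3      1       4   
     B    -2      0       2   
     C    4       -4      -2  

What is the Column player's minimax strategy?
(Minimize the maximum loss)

Column should play Y, value = 1

Work:
Column player minimizes Row's maximum payoff:
Column X: max payoff to Row = 4
Column Y: max payoff to Row = 1
Column Z: max payoff to Row = 4
Minimum is 1, achieved by column Y.
Minimax strategy: Y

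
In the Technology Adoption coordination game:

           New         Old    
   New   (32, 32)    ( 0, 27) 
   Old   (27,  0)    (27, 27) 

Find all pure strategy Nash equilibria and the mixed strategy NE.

Pure NE: (New, New) and (Old, Old); Mixed NE: p = 0.8438, q = 0.8438

Work:
Check pure NE:
(New, New): (32, 32) - no unilateral deviation beneficial
(Old, Old): (27, 27) - no unilateral deviation beneficial
Mixed NE: P1 plays New with p = 0.8438, P2 plays New with q = 0.8438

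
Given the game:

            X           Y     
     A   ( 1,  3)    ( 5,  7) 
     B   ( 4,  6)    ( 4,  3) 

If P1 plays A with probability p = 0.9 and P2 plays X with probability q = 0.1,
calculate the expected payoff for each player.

E[P1] = 4.54, E[P2] = 6.27

Work:
E[P1] = p·q·π₁(A,X) + p·(1-q)·π₁(A,Y) + (1-p)·q·π₁(B,X) + (1-p)·(1-q)·π₁(B,Y)
= 0.9·0.1·1 + 0.9·0.9·5 + 0.1·0.1·4 + 0.1·0.9·4
= 4.54

E[P2] = 6.27 (similar calculation)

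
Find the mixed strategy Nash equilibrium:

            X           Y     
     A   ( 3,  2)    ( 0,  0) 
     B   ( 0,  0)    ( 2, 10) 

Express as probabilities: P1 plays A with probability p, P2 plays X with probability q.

p = 0.8333, q = 0.4

Work:
Find probabilities that make opponent indifferent:
P2 chooses q to make P1 indifferent between A and B
P1 chooses p to make P2 indifferent between X and Y
Mixed NE: P1 plays (A: 0.8333, B: 0.1667), P2 plays (X: 0.4, Y: 0.6)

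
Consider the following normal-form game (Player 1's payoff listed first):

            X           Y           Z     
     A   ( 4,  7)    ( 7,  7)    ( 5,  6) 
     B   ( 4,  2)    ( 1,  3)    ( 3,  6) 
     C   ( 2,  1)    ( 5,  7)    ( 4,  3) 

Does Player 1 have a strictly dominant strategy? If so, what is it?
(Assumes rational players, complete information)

No strictly dominant strategy exists for Player 1

Work:
A strategy strictly dominates another if it gives a strictly higher payoff against every opponent action. Compare each pair of P1's strategies column-by-column:
  A vs B: [4 vs 4, 7 vs 1, 5 vs 3] → A does not strictly dominate B (column X: 4 ≤ 4)
  A vs C: [4 vs 2, 7 vs 5, 5 vs 4] → A strictly dominates C
  B vs A: [4 vs 4, 1 vs 7, 3 vs 5] → B does not strictly dominate A (column X: 4 ≤ 4)
  B vs C: [4 vs 2, 1 vs 5, 3 vs 4] → B does not strictly dominate C (column Y: 1 ≤ 5)
  C vs A: [2 vs 4, 5 vs 7, 4 vs 5] → C does not strictly dominate A (column X: 2 ≤ 4)
  C vs B: [2 vs 4, 5 vs 1, 4 vs 3] → C does not strictly dominate B (column X: 2 ≤ 4)
No single strategy strictly dominates all others → no strictly dominant strategy.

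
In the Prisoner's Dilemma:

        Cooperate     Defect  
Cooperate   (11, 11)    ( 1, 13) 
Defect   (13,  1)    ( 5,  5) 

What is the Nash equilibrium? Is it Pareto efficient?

(Defect, Defect) is NE; not Pareto efficient

Work:
Defect dominates Cooperate for both players:
If P2 cooperates: Defect (13) > Cooperate (11)
If P2 defects: Defect (5) > Cooperate (1)
NE: (Defect, Defect) with payoff (5, 5)
But (Cooperate, Cooperate) = (11, 11) Pareto dominates (5, 5)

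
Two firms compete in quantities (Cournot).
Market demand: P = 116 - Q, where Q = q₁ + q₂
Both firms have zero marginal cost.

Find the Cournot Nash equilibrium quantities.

q₁* = q₂* = 38.67; P* = 38.67

Work:
Profit: π_i = P·q_i = (a - q_i - q_j)·q_i
FOC: ∂π_i/∂q_i = a - 2q_i - q_j = 0
Reaction function: q_i = (116 - q_j)/2
Symmetry: q* = 116/3 = 38.67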